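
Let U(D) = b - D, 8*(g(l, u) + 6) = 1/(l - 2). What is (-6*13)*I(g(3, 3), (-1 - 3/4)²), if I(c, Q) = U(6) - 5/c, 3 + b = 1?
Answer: 26208/47 ≈ 557.62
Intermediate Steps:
b = -2 (b = -3 + 1 = -2)
g(l, u) = -6 + 1/(8*(-2 + l)) (g(l, u) = -6 + 1/(8*(l - 2)) = -6 + 1/(8*(-2 + l)))
U(D) = -2 - D
I(c, Q) = -8 - 5/c (I(c, Q) = (-2 - 1*6) - 5/c = (-2 - 6) - 5/c = -8 - 5/c)
(-6*13)*I(g(3, 3), (-1 - 3/4)²) = (-6*13)*(-8 - 5*8*(-2 + 3)/(97 - 48*3)) = -78*(-8 - 5*8/(97 - 144)) = -78*(-8 - 5/((⅛)*1*(-47))) = -78*(-8 - 5/(-47/8)) = -78*(-8 - 5*(-8/47)) = -78*(-8 + 40/47) = -78*(-336/47) = 26208/47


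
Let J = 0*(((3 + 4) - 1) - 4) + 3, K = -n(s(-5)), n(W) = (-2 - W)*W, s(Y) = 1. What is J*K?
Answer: 9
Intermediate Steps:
n(W) = W*(-2 - W)
K = 3 (K = -(-1)*(2 + 1) = -(-1)*3 = -1*(-3) = 3)
J = 3 (J = 0*((7 - 1) - 4) + 3 = 0*(6 - 4) + 3 = 0*2 + 3 = 0 + 3 = 3)
J*K = 3*3 = 9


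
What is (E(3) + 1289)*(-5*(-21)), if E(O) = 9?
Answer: 136290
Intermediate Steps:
(E(3) + 1289)*(-5*(-21)) = (9 + 1289)*(-5*(-21)) = 1298*105 = 136290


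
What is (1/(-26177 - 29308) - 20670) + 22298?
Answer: 90329579/55485 ≈ 1628.0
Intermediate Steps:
(1/(-26177 - 29308) - 20670) + 22298 = (1/(-55485) - 20670) + 22298 = (-1/55485 - 20670) + 22298 = -1146874951/55485 + 22298 = 90329579/55485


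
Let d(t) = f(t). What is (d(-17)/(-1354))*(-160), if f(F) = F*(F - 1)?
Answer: 24480/677 ≈ 36.160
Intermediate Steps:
f(F) = F*(-1 + F)
d(t) = t*(-1 + t)
(d(-17)/(-1354))*(-160) = (-17*(-1 - 17)/(-1354))*(-160) = (-17*(-18)*(-1/1354))*(-160) = (306*(-1/1354))*(-160) = -153/677*(-160) = 24480/677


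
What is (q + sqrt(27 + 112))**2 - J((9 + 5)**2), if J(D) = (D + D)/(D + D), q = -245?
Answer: 60163 - 490*sqrt(139) ≈ 54386.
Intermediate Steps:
J(D) = 1 (J(D) = (2*D)/((2*D)) = (2*D)*(1/(2*D)) = 1)
(q + sqrt(27 + 112))**2 - J((9 + 5)**2) = (-245 + sqrt(27 + 112))**2 - 1*1 = (-245 + sqrt(139))**2 - 1 = -1 + (-245 + sqrt(139))**2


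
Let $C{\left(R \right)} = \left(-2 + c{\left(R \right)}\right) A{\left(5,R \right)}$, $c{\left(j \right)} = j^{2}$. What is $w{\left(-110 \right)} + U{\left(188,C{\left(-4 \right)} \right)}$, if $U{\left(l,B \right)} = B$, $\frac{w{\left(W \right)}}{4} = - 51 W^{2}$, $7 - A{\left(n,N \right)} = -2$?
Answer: $-2468274$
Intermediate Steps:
$A{\left(n,N \right)} = 9$ ($A{\left(n,N \right)} = 7 - -2 = 7 + 2 = 9$)
$w{\left(W \right)} = - 204 W^{2}$ ($w{\left(W \right)} = 4 \left(- 51 W^{2}\right) = - 204 W^{2}$)
$C{\left(R \right)} = -18 + 9 R^{2}$ ($C{\left(R \right)} = \left(-2 + R^{2}\right) 9 = -18 + 9 R^{2}$)
$w{\left(-110 \right)} + U{\left(188,C{\left(-4 \right)} \right)} = - 204 \left(-110\right)^{2} - \left(18 - 9 \left(-4\right)^{2}\right) = \left(-204\right) 12100 + \left(-18 + 9 \cdot 16\right) = -2468400 + \left(-18 + 144\right) = -2468400 + 126 = -2468274$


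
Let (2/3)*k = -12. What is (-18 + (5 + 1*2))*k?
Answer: 198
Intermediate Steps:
k = -18 (k = (3/2)*(-12) = -18)
(-18 + (5 + 1*2))*k = (-18 + (5 + 1*2))*(-18) = (-18 + (5 + 2))*(-18) = (-18 + 7)*(-18) = -11*(-18) = 198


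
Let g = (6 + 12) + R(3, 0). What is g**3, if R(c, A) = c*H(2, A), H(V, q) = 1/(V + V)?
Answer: 421875/64 ≈ 6591.8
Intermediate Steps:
H(V, q) = 1/(2*V)
R(c, A) = c/4 (R(c, A) = c*((1/2)/2) = c*((1/2)*(1/2)) = c*(1/4) = c/4)
g = 75/4 (g = (6 + 12) + (1/4)*3 = 18 + 3/4 = 75/4 ≈ 18.750)
g**3 = (75/4)**3 = 421875/64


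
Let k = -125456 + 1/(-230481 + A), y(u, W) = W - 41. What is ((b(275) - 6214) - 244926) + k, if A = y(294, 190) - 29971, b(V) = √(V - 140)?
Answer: -98029068589/260303 + 3*√15 ≈ -3.7658e+5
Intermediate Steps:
b(V) = √(-140 + V)
y(u, W) = -41 + W
A = -29822 (A = (-41 + 190) - 29971 = 149 - 29971 = -29822)
k = -32656573169/260303 (k = -125456 + 1/(-230481 - 29822) = -125456 + 1/(-260303) = -125456 - 1/260303 = -32656573169/260303 ≈ -1.2546e+5)
((b(275) - 6214) - 244926) + k = ((√(-140 + 275) - 6214) - 244926) - 32656573169/260303 = ((√135 - 6214) - 244926) - 32656573169/260303 = ((3*√15 - 6214) - 244926) - 32656573169/260303 = ((-6214 + 3*√15) - 244926) - 32656573169/260303 = (-251140 + 3*√15) - 32656573169/260303 = -98029068589/260303 + 3*√15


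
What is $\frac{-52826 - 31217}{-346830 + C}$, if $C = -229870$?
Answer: $\frac{84043}{576700} \approx 0.14573$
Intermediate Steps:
$\frac{-52826 - 31217}{-346830 + C} = \frac{-52826 - 31217}{-346830 - 229870} = - \frac{84043}{-576700} = \left(-84043\right) \left(- \frac{1}{576700}\right) = \frac{84043}{576700}$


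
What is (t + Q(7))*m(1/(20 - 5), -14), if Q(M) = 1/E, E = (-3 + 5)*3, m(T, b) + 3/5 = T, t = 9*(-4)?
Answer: 172/9 ≈ 19.111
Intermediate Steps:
t = -36
m(T, b) = -⅗ + T
E = 6 (E = 2*3 = 6)
Q(M) = ⅙ (Q(M) = 1/6 = ⅙)
(t + Q(7))*m(1/(20 - 5), -14) = (-36 + ⅙)*(-⅗ + 1/(20 - 5)) = -215*(-⅗ + 1/15)/6 = -215/6*(-8/15) = 172/9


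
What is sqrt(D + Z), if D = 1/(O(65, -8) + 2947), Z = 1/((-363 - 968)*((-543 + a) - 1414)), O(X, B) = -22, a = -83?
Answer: sqrt(881047882)/1604460 ≈ 0.018500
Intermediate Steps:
Z = 1/2715240 (Z = 1/((-363 - 968)*((-543 - 83) - 1414)) = 1/((-1331)*(-626 - 1414)) = -1/1331/(-2040) = -1/1331*(-1/2040) = 1/2715240 ≈ 3.6829e-7)
D = 1/2925 (D = 1/(-22 + 2947) = 1/2925 ≈ 0.00034188)
sqrt(D + Z) = sqrt(1/2925 + 1/2715240) = sqrt(181211/529471800) = sqrt(881047882)/1604460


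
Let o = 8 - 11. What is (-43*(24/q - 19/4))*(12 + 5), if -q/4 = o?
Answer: 8041/4 ≈ 2010.3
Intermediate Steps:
o = -3
q = 12 (q = -4*(-3) = 12)
(-43*(24/q - 19/4))*(12 + 5) = (-43*(24/12 - 19/4))*(12 + 5) = -43*(24*(1/12) - 19*1/4)*17 = -43*(2 - 19/4)*17 = -43*(-11/4)*17 = (473/4)*17 = 8041/4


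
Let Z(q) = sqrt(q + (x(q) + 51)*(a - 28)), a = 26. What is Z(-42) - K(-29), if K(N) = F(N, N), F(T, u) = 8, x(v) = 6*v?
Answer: -8 + 6*sqrt(10) ≈ 10.974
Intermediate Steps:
K(N) = 8
Z(q) = sqrt(-102 - 11*q) (Z(q) = sqrt(q + (6*q + 51)*(26 - 28)) = sqrt(q + (51 + 6*q)*(-2)) = sqrt(q + (-102 - 12*q)) = sqrt(-102 - 11*q))
Z(-42) - K(-29) = sqrt(-102 - 11*(-42)) - 1*8 = sqrt(-102 + 462) - 8 = sqrt(360) - 8 = 6*sqrt(10) - 8 = -8 + 6*sqrt(10)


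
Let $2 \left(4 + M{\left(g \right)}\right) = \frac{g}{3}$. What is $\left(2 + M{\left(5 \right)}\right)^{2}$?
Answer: $\frac{49}{36} \approx 1.3611$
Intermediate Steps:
$M{\left(g \right)} = -4 + \frac{g}{6}$ ($M{\left(g \right)} = -4 + \frac{g \frac{1}{3}}{2} = -4 + \frac{\frac{1}{3} g}{2} = -4 + \frac{g}{6}$)
$\left(2 + M{\left(5 \right)}\right)^{2} = \left(2 + \left(-4 + \frac{1}{6} \cdot 5\right)\right)^{2} = \left(2 + \left(-4 + \frac{5}{6}\right)\right)^{2} = \left(2 - \frac{19}{6}\right)^{2} = \left(- \frac{7}{6}\right)^{2} = \frac{49}{36}$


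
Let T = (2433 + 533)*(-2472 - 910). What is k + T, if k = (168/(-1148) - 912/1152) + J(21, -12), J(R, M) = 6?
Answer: -9870510827/984 ≈ -1.0031e+7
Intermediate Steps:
T = -10031012 (T = 2966*(-3382) = -10031012)
k = 4981/984 (k = (168/(-1148) - 912/1152) + 6 = (168*(-1/1148) - 912*1/1152) + 6 = (-6/41 - 19/24) + 6 = -923/984 + 6 = 4981/984 ≈ 5.0620)
k + T = 4981/984 - 10031012 = -9870510827/984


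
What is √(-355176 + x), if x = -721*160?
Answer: 2*I*√117634 ≈ 685.96*I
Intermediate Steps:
x = -115360
√(-355176 + x) = √(-355176 - 115360) = √(-470536) = 2*I*√117634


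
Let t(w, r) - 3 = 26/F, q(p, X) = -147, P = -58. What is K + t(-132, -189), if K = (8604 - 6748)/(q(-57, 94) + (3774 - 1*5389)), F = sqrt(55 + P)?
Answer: 1715/881 - 26*I*sqrt(3)/3 ≈ 1.9467 - 15.011*I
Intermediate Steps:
F = I*sqrt(3) (F = sqrt(55 - 58) = sqrt(-3) = I*sqrt(3) ≈ 1.732*I)
K = -928/881 (K = (8604 - 6748)/(-147 + (3774 - 1*5389)) = 1856/(-147 + (3774 - 5389)) = 1856/(-147 - 1615) = 1856/(-1762) = 1856*(-1/1762) = -928/881 ≈ -1.0533)
t(w, r) = 3 - 26*I*sqrt(3)/3 (t(w, r) = 3 + 26/((I*sqrt(3))) = 3 + 26*(-I*sqrt(3)/3) = 3 - 26*I*sqrt(3)/3)
K + t(-132, -189) = -928/881 + (3 - 26*I*sqrt(3)/3) = 1715/881 - 26*I*sqrt(3)/3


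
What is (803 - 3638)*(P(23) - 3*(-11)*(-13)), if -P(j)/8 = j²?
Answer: 13213935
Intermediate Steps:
P(j) = -8*j²
(803 - 3638)*(P(23) - 3*(-11)*(-13)) = (803 - 3638)*(-8*23² - 3*(-11)*(-13)) = -2835*(-8*529 + 33*(-13)) = -2835*(-4232 - 429) = -2835*(-4661) = 13213935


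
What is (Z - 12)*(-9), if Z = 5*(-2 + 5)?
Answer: -27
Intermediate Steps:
Z = 15 (Z = 5*3 = 15)
(Z - 12)*(-9) = (15 - 12)*(-9) = 3*(-9) = -27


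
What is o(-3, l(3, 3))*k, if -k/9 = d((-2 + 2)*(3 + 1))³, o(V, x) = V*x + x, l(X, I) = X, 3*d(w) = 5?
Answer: 250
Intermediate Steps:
d(w) = 5/3 (d(w) = (⅓)*5 = 5/3)
o(V, x) = x + V*x
k = -125/3 (k = -9*(5/3)³ = -9*125/27 = -125/3 ≈ -41.667)
o(-3, l(3, 3))*k = (3*(1 - 3))*(-125/3) = (3*(-2))*(-125/3) = -6*(-125/3) = 250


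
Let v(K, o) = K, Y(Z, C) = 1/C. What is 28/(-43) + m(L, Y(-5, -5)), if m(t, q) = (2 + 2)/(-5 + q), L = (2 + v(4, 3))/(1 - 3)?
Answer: -794/559 ≈ -1.4204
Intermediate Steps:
L = -3 (L = (2 + 4)/(1 - 3) = 6/(-2) = 6*(-½) = -3)
m(t, q) = 4/(-5 + q)
28/(-43) + m(L, Y(-5, -5)) = 28/(-43) + 4/(-5 + 1/(-5)) = -1/43*28 + 4/(-5 - ⅕) = -28/43 + 4/(-26/5) = -28/43 + 4*(-5/26) = -28/43 - 10/13 = -794/559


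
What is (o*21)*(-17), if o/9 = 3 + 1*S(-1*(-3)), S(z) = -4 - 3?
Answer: 12852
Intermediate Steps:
S(z) = -7
o = -36 (o = 9*(3 + 1*(-7)) = 9*(3 - 7) = 9*(-4) = -36)
(o*21)*(-17) = -36*21*(-17) = -756*(-17) = 12852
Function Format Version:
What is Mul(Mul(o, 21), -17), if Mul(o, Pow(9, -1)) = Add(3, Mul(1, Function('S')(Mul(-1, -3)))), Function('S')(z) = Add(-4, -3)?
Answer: 12852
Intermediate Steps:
Function('S')(z) = -7
o = -36 (o = Mul(9, Add(3, Mul(1, -7))) = Mul(9, Add(3, -7)) = Mul(9, -4) = -36)
Mul(Mul(o, 21), -17) = Mul(Mul(-36, 21), -17) = Mul(-756, -17) = 12852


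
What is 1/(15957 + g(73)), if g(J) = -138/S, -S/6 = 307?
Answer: 307/4898822 ≈ 6.2668e-5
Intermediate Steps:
S = -1842 (S = -6*307 = -1842)
g(J) = 23/307 (g(J) = -138/(-1842) = -138*(-1/1842) = 23/307)
1/(15957 + g(73)) = 1/(15957 + 23/307) = 1/(4898822/307) = 307/4898822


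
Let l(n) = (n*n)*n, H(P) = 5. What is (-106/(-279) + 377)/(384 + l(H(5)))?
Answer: 105289/142011 ≈ 0.74141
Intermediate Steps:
l(n) = n**3 (l(n) = n**2*n = n**3)
(-106/(-279) + 377)/(384 + l(H(5))) = (-106/(-279) + 377)/(384 + 5**3) = (-106*(-1/279) + 377)/(384 + 125) = (106/279 + 377)/509 = (1/509)*(105289/279) = 105289/142011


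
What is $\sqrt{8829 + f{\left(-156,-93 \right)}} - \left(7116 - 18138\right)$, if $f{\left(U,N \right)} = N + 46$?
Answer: $11022 + \sqrt{8782} \approx 11116.0$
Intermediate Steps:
$f{\left(U,N \right)} = 46 + N$
$\sqrt{8829 + f{\left(-156,-93 \right)}} - \left(7116 - 18138\right) = \sqrt{8829 + \left(46 - 93\right)} - \left(7116 - 18138\right) = \sqrt{8829 - 47} - -11022 = \sqrt{8782} + 11022 = 11022 + \sqrt{8782}$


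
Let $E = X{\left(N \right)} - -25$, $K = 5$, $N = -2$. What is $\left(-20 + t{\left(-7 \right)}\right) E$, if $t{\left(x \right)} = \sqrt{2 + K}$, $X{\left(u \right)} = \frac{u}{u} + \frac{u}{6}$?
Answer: $- \frac{1540}{3} + \frac{77 \sqrt{7}}{3} \approx -445.43$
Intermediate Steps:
$X{\left(u \right)} = 1 + \frac{u}{6}$ ($X{\left(u \right)} = 1 + u \frac{1}{6} = 1 + \frac{u}{6}$)
$E = \frac{77}{3}$ ($E = \left(1 + \frac{1}{6} \left(-2\right)\right) - -25 = \left(1 - \frac{1}{3}\right) + 25 = \frac{2}{3} + 25 = \frac{77}{3} \approx 25.667$)
$t{\left(x \right)} = \sqrt{7}$ ($t{\left(x \right)} = \sqrt{2 + 5} = \sqrt{7}$)
$\left(-20 + t{\left(-7 \right)}\right) E = \left(-20 + \sqrt{7}\right) \frac{77}{3} = - \frac{1540}{3} + \frac{77 \sqrt{7}}{3}$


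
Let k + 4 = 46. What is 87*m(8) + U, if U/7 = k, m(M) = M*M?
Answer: 5862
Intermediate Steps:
m(M) = M²
k = 42 (k = -4 + 46 = 42)
U = 294 (U = 7*42 = 294)
87*m(8) + U = 87*8² + 294 = 87*64 + 294 = 5568 + 294 = 5862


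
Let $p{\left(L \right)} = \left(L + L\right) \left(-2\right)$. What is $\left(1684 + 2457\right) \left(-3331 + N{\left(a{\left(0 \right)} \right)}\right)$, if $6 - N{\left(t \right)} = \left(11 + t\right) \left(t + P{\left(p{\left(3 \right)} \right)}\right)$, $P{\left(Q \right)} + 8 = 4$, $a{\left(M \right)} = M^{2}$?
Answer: $-13586621$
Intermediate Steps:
$p{\left(L \right)} = - 4 L$ ($p{\left(L \right)} = 2 L \left(-2\right) = - 4 L$)
$P{\left(Q \right)} = -4$ ($P{\left(Q \right)} = -8 + 4 = -4$)
$N{\left(t \right)} = 6 - \left(-4 + t\right) \left(11 + t\right)$ ($N{\left(t \right)} = 6 - \left(11 + t\right) \left(t - 4\right) = 6 - \left(11 + t\right) \left(-4 + t\right) = 6 - \left(-4 + t\right) \left(11 + t\right)$)
$\left(1684 + 2457\right) \left(-3331 + N{\left(a{\left(0 \right)} \right)}\right) = \left(1684 + 2457\right) \left(-3331 - \left(-50 + 0 + \left(0^{2}\right)^{2}\right)\right) = 4141 \left(-3331 - -50\right) = 4141 \left(-3331 + \left(50 - 0 + 0\right)\right) = 4141 \left(-3331 + \left(50 + 0 + 0\right)\right) = 4141 \left(-3331 + 50\right) = 4141 \left(-3281\right) = -13586621$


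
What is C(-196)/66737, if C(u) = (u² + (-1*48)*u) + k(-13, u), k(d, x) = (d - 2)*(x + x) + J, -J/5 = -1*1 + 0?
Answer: 53709/66737 ≈ 0.80479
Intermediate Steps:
J = 5 (J = -5*(-1*1 + 0) = -5*(-1 + 0) = -5*(-1) = 5)
k(d, x) = 5 + 2*x*(-2 + d) (k(d, x) = (d - 2)*(x + x) + 5 = (-2 + d)*(2*x) + 5 = 2*x*(-2 + d) + 5 = 5 + 2*x*(-2 + d))
C(u) = 5 + u² - 78*u (C(u) = (u² + (-1*48)*u) + (5 - 4*u + 2*(-13)*u) = (u² - 48*u) + (5 - 4*u - 26*u) = (u² - 48*u) + (5 - 30*u) = 5 + u² - 78*u)
C(-196)/66737 = (5 + (-196)² - 78*(-196))/66737 = (5 + 38416 + 15288)*(1/66737) = 53709*(1/66737) = 53709/66737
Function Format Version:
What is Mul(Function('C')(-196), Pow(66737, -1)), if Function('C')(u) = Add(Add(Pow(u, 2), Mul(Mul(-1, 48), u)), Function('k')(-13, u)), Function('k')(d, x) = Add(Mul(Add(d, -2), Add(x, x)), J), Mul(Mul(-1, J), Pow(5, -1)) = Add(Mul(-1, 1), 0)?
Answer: Rational(53709, 66737) ≈ 0.80479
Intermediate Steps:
J = 5 (J = Mul(-5, Add(Mul(-1, 1), 0)) = Mul(-5, Add(-1, 0)) = Mul(-5, -1) = 5)
Function('k')(d, x) = Add(5, Mul(2, x, Add(-2, d))) (Function('k')(d, x) = Add(Mul(Add(d, -2), Add(x, x)), 5) = Add(Mul(Add(-2, d), Mul(2, x)), 5) = Add(Mul(2, x, Add(-2, d)), 5) = Add(5, Mul(2, x, Add(-2, d))))
Function('C')(u) = Add(5, Pow(u, 2), Mul(-78, u)) (Function('C')(u) = Add(Add(Pow(u, 2), Mul(Mul(-1, 48), u)), Add(5, Mul(-4, u), Mul(2, -13, u))) = Add(Add(Pow(u, 2), Mul(-48, u)), Add(5, Mul(-4, u), Mul(-26, u))) = Add(Add(Pow(u, 2), Mul(-48, u)), Add(5, Mul(-30, u))) = Add(5, Pow(u, 2), Mul(-78, u)))
Mul(Function('C')(-196), Pow(66737, -1)) = Mul(Add(5, Pow(-196, 2), Mul(-78, -196)), Pow(66737, -1)) = Mul(Add(5, 38416, 15288), Rational(1, 66737)) = Mul(53709, Rational(1, 66737)) = Rational(53709, 66737)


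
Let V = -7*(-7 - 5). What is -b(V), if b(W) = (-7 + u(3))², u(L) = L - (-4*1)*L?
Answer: -64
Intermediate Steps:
u(L) = 5*L (u(L) = L - (-4)*L = L + 4*L = 5*L)
V = 84 (V = -7*(-12) = 84)
b(W) = 64 (b(W) = (-7 + 5*3)² = (-7 + 15)² = 8² = 64)
-b(V) = -1*64 = -64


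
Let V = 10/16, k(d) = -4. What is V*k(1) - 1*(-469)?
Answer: 933/2 ≈ 466.50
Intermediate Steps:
V = 5/8 (V = 10*(1/16) = 5/8 ≈ 0.62500)
V*k(1) - 1*(-469) = (5/8)*(-4) - 1*(-469) = -5/2 + 469 = 933/2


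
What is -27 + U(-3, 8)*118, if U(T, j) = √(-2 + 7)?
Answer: -27 + 118*√5 ≈ 236.86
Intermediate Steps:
U(T, j) = √5
-27 + U(-3, 8)*118 = -27 + √5*118 = -27 + 118*√5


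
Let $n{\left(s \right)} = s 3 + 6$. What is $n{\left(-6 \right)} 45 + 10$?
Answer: $-530$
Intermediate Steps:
$n{\left(s \right)} = 6 + 3 s$ ($n{\left(s \right)} = 3 s + 6 = 6 + 3 s$)
$n{\left(-6 \right)} 45 + 10 = \left(6 + 3 \left(-6\right)\right) 45 + 10 = \left(6 - 18\right) 45 + 10 = \left(-12\right) 45 + 10 = -540 + 10 = -530$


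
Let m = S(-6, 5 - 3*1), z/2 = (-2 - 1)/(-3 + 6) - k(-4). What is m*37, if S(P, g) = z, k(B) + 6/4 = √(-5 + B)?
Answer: 37 - 222*I ≈ 37.0 - 222.0*I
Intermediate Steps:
k(B) = -3/2 + √(-5 + B)
z = 1 - 6*I (z = 2*((-2 - 1)/(-3 + 6) - (-3/2 + √(-5 - 4))) = 2*(-3/3 - (-3/2 + √(-9))) = 2*(-3*⅓ - (-3/2 + 3*I)) = 2*(-1 + (3/2 - 3*I)) = 2*(½ - 3*I) = 1 - 6*I ≈ 1.0 - 6.0*I)
S(P, g) = 1 - 6*I
m = 1 - 6*I ≈ 1.0 - 6.0*I
m*37 = (1 - 6*I)*37 = 37 - 222*I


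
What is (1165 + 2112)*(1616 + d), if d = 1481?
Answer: 10148869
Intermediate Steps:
(1165 + 2112)*(1616 + d) = (1165 + 2112)*(1616 + 1481) = 3277*3097 = 10148869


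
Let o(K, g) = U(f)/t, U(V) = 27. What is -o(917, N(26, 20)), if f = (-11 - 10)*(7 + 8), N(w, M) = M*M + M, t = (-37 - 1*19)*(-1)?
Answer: -27/56 ≈ -0.48214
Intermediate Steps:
t = 56 (t = (-37 - 19)*(-1) = -56*(-1) = 56)
N(w, M) = M + M² (N(w, M) = M² + M = M + M²)
f = -315 (f = -21*15 = -315)
o(K, g) = 27/56
-o(917, N(26, 20)) = -1*27/56 = -27/56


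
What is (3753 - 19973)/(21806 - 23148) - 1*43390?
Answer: -29106580/671 ≈ -43378.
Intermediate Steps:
(3753 - 19973)/(21806 - 23148) - 1*43390 = -16220/(-1342) - 43390 = -16220*(-1/1342) - 43390 = 8110/671 - 43390 = -29106580/671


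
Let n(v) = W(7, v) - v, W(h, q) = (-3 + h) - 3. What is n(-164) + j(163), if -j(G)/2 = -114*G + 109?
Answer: 37111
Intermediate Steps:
W(h, q) = -6 + h
j(G) = -218 + 228*G (j(G) = -2*(-114*G + 109) = -2*(109 - 114*G) = -218 + 228*G)
n(v) = 1 - v (n(v) = (-6 + 7) - v = 1 - v)
n(-164) + j(163) = (1 - 1*(-164)) + (-218 + 228*163) = (1 + 164) + (-218 + 37164) = 165 + 36946 = 37111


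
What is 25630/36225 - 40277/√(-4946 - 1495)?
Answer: 5126/7245 + 40277*I*√6441/6441 ≈ 0.70752 + 501.86*I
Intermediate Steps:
25630/36225 - 40277/√(-4946 - 1495) = 25630*(1/36225) - 40277*(-I*√6441/6441) = 5126/7245 - 40277*(-I*√6441/6441) = 5126/7245 - (-40277)*I*√6441/6441 = 5126/7245 + 40277*I*√6441/6441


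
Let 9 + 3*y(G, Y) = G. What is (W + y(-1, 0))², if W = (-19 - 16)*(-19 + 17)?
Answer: 40000/9 ≈ 4444.4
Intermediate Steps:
y(G, Y) = -3 + G/3
W = 70 (W = -35*(-2) = 70)
(W + y(-1, 0))² = (70 + (-3 + (⅓)*(-1)))² = (70 + (-3 - ⅓))² = (70 - 10/3)² = (200/3)² = 40000/9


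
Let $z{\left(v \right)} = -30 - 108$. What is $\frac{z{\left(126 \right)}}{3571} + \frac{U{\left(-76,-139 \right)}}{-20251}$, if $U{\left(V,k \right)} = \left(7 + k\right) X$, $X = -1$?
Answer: $- \frac{296910}{6574211} \approx -0.045163$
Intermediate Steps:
$z{\left(v \right)} = -138$
$U{\left(V,k \right)} = -7 - k$ ($U{\left(V,k \right)} = \left(7 + k\right) \left(-1\right) = -7 - k$)
$\frac{z{\left(126 \right)}}{3571} + \frac{U{\left(-76,-139 \right)}}{-20251} = - \frac{138}{3571} + \frac{-7 - -139}{-20251} = \left(-138\right) \frac{1}{3571} + \left(-7 + 139\right) \left(- \frac{1}{20251}\right) = - \frac{138}{3571} + 132 \left(- \frac{1}{20251}\right) = - \frac{138}{3571} - \frac{12}{1841} = - \frac{296910}{6574211}$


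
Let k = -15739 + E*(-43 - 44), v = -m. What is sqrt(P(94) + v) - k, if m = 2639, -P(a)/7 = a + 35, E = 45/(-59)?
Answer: 924686/59 + I*sqrt(3542) ≈ 15673.0 + 59.515*I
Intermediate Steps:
E = -45/59 (E = 45*(-1/59) = -45/59 ≈ -0.76271)
P(a) = -245 - 7*a (P(a) = -7*(a + 35) = -7*(35 + a) = -245 - 7*a)
v = -2639 (v = -1*2639 = -2639)
k = -924686/59 (k = -15739 - 45*(-43 - 44)/59 = -15739 - 45/59*(-87) = -15739 + 3915/59 = -924686/59 ≈ -15673.)
sqrt(P(94) + v) - k = sqrt((-245 - 7*94) - 2639) - 1*(-924686/59) = sqrt((-245 - 658) - 2639) + 924686/59 = sqrt(-903 - 2639) + 924686/59 = sqrt(-3542) + 924686/59 = I*sqrt(3542) + 924686/59 = 924686/59 + I*sqrt(3542)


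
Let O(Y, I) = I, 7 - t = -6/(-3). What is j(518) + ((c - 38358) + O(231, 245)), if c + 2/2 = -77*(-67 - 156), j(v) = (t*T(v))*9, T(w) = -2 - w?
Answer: -44343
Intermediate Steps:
t = 5 (t = 7 - (-6)/(-3) = 7 - (-6)*(-1)/3 = 7 - 1*2 = 7 - 2 = 5)
j(v) = -90 - 45*v (j(v) = (5*(-2 - v))*9 = (-10 - 5*v)*9 = -90 - 45*v)
c = 17170 (c = -1 - 77*(-67 - 156) = -1 - 77*(-223) = -1 + 17171 = 17170)
j(518) + ((c - 38358) + O(231, 245)) = (-90 - 45*518) + ((17170 - 38358) + 245) = (-90 - 23310) + (-21188 + 245) = -23400 - 20943 = -44343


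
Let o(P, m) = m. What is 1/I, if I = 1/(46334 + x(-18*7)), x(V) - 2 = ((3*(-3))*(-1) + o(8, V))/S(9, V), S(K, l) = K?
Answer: 46323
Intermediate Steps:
x(V) = 3 + V/9 (x(V) = 2 + ((3*(-3))*(-1) + V)/9 = 2 + (-9*(-1) + V)*(1/9) = 2 + (9 + V)*(1/9) = 2 + (1 + V/9) = 3 + V/9)
I = 1/46323 (I = 1/(46334 + (3 + (-18*7)/9)) = 1/(46334 + (3 + (1/9)*(-126))) = 1/(46334 + (3 - 14)) = 1/(46334 - 11) = 1/46323 ≈ 2.1588e-5)
1/I = 1/(1/46323) = 46323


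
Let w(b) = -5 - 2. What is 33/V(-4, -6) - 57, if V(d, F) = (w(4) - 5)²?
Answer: -2725/48 ≈ -56.771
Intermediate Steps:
w(b) = -7
V(d, F) = 144 (V(d, F) = (-7 - 5)² = (-12)² = 144)
33/V(-4, -6) - 57 = 33/144 - 57 = (1/144)*33 - 57 = 11/48 - 57 = -2725/48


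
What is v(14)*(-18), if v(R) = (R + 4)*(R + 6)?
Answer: -6480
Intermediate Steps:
v(R) = (4 + R)*(6 + R)
v(14)*(-18) = (24 + 14**2 + 10*14)*(-18) = (24 + 196 + 140)*(-18) = 360*(-18) = -6480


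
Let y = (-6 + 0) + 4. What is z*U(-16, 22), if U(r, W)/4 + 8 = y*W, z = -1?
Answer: 208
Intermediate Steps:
y = -2 (y = -6 + 4 = -2)
U(r, W) = -32 - 8*W (U(r, W) = -32 + 4*(-2*W) = -32 - 8*W)
z*U(-16, 22) = -(-32 - 8*22) = -(-32 - 176) = -1*(-208) = 208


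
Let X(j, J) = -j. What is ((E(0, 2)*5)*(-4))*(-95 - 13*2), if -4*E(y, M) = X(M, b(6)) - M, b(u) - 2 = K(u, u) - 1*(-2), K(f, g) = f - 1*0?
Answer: 2420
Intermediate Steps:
K(f, g) = f (K(f, g) = f + 0 = f)
b(u) = 4 + u (b(u) = 2 + (u - 1*(-2)) = 2 + (u + 2) = 2 + (2 + u) = 4 + u)
E(y, M) = M/2 (E(y, M) = -(-M - M)/4 = -(-1)*M/2 = M/2)
((E(0, 2)*5)*(-4))*(-95 - 13*2) = ((((½)*2)*5)*(-4))*(-95 - 13*2) = ((1*5)*(-4))*(-95 - 26) = (5*(-4))*(-121) = -20*(-121) = 2420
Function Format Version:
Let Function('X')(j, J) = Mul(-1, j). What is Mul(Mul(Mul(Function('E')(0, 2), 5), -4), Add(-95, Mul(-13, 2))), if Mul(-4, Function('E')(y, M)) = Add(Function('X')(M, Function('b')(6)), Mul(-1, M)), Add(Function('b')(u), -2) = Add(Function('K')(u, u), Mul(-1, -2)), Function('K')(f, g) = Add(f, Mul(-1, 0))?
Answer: 2420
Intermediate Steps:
Function('K')(f, g) = f (Function('K')(f, g) = Add(f, 0) = f)
Function('b')(u) = Add(4, u) (Function('b')(u) = Add(2, Add(u, Mul(-1, -2))) = Add(2, Add(u, 2)) = Add(2, Add(2, u)) = Add(4, u))
Function('E')(y, M) = Mul(Rational(1, 2), M) (Function('E')(y, M) = Mul(Rational(-1, 4), Add(Mul(-1, M), Mul(-1, M))) = Mul(Rational(-1, 4), Mul(-2, M)) = Mul(Rational(1, 2), M))
Mul(Mul(Mul(Function('E')(0, 2), 5), -4), Add(-95, Mul(-13, 2))) = Mul(Mul(Mul(Mul(Rational(1, 2), 2), 5), -4), Add(-95, Mul(-13, 2))) = Mul(Mul(Mul(1, 5), -4), Add(-95, -26)) = Mul(Mul(5, -4), -121) = Mul(-20, -121) = 2420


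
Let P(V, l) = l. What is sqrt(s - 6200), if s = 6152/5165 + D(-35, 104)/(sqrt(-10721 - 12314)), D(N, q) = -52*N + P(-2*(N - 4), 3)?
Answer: sqrt(-3509823880574024080 - 44810060294645*I*sqrt(23035))/23795155 ≈ 0.07628 - 78.733*I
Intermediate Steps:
D(N, q) = 3 - 52*N (D(N, q) = -52*N + 3 = 3 - 52*N)
s = 6152/5165 - 1823*I*sqrt(23035)/23035 (s = 6152/5165 + (3 - 52*(-35))/(sqrt(-10721 - 12314)) = 6152*(1/5165) + (3 + 1820)/(sqrt(-23035)) = 6152/5165 + 1823/((I*sqrt(23035))) = 6152/5165 + 1823*(-I*sqrt(23035)/23035) = 6152/5165 - 1823*I*sqrt(23035)/23035 ≈ 1.1911 - 12.011*I)
sqrt(s - 6200) = sqrt((6152/5165 - 1823*I*sqrt(23035)/23035) - 6200) = sqrt(-32016848/5165 - 1823*I*sqrt(23035)/23035)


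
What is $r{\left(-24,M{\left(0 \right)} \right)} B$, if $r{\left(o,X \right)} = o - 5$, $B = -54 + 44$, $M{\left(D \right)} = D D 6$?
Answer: $290$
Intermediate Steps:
$M{\left(D \right)} = 6 D^{2}$ ($M{\left(D \right)} = D^{2} \cdot 6 = 6 D^{2}$)
$B = -10$
$r{\left(o,X \right)} = -5 + o$
$r{\left(-24,M{\left(0 \right)} \right)} B = \left(-5 - 24\right) \left(-10\right) = \left(-29\right) \left(-10\right) = 290$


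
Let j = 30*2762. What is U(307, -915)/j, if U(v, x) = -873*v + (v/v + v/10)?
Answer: -2679793/828600 ≈ -3.2341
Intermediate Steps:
U(v, x) = 1 - 8729*v/10 (U(v, x) = -873*v + (1 + v*(1/10)) = -873*v + (1 + v/10) = 1 - 8729*v/10)
j = 82860
U(307, -915)/j = (1 - 8729/10*307)/82860 = (1 - 2679803/10)*(1/82860) = -2679793/10*1/82860 = -2679793/828600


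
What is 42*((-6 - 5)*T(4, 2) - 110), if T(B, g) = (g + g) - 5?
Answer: -4158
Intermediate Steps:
T(B, g) = -5 + 2*g (T(B, g) = 2*g - 5 = -5 + 2*g)
42*((-6 - 5)*T(4, 2) - 110) = 42*((-6 - 5)*(-5 + 2*2) - 110) = 42*(-11*(-5 + 4) - 110) = 42*(-11*(-1) - 110) = 42*(11 - 110) = 42*(-99) = -4158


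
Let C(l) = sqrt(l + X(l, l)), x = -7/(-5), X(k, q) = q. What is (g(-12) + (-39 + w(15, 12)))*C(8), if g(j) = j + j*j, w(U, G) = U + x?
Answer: 2188/5 ≈ 437.60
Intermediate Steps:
x = 7/5 (x = -7*(-1/5) = 7/5 ≈ 1.4000)
C(l) = sqrt(2)*sqrt(l) (C(l) = sqrt(l + l) = sqrt(2*l) = sqrt(2)*sqrt(l))
w(U, G) = 7/5 + U (w(U, G) = U + 7/5 = 7/5 + U)
g(j) = j + j**2
(g(-12) + (-39 + w(15, 12)))*C(8) = (-12*(1 - 12) + (-39 + (7/5 + 15)))*(sqrt(2)*sqrt(8)) = (-12*(-11) + (-39 + 82/5))*(sqrt(2)*(2*sqrt(2))) = (132 - 113/5)*4 = (547/5)*4 = 2188/5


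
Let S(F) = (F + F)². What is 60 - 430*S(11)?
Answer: -208060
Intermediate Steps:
S(F) = 4*F² (S(F) = (2*F)² = 4*F²)
60 - 430*S(11) = 60 - 1720*11² = 60 - 1720*121 = 60 - 430*484 = 60 - 208120 = -208060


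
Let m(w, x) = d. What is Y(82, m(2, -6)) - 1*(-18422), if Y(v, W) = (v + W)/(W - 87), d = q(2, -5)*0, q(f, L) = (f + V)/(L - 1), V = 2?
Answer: 1602632/87 ≈ 18421.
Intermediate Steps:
q(f, L) = (2 + f)/(-1 + L) (q(f, L) = (f + 2)/(L - 1) = (2 + f)/(-1 + L))
d = 0 (d = ((2 + 2)/(-1 - 5))*0 = (4/(-6))*0 = -1/6*4*0 = -2/3*0 = 0)
m(w, x) = 0
Y(v, W) = (W + v)/(-87 + W)
Y(82, m(2, -6)) - 1*(-18422) = (0 + 82)/(-87 + 0) - 1*(-18422) = 82/(-87) + 18422 = -1/87*82 + 18422 = -82/87 + 18422 = 1602632/87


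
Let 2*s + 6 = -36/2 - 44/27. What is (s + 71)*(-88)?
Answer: -138248/27 ≈ -5120.3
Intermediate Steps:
s = -346/27 (s = -3 + (-36/2 - 44/27)/2 = -3 + (-36*½ - 44*1/27)/2 = -3 + (-18 - 44/27)/2 = -3 + (½)*(-530/27) = -3 - 265/27 = -346/27 ≈ -12.815)
(s + 71)*(-88) = (-346/27 + 71)*(-88) = (1571/27)*(-88) = -138248/27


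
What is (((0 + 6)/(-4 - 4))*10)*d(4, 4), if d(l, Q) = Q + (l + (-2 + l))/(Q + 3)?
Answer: -255/7 ≈ -36.429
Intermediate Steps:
d(l, Q) = Q + (-2 + 2*l)/(3 + Q)
(((0 + 6)/(-4 - 4))*10)*d(4, 4) = (((0 + 6)/(-4 - 4))*10)*((-2 + 4² + 2*4 + 3*4)/(3 + 4)) = ((6/(-8))*10)*((-2 + 16 + 8 + 12)/7) = ((6*(-⅛))*10)*((⅐)*34) = -¾*10*(34/7) = -15/2*34/7 = -255/7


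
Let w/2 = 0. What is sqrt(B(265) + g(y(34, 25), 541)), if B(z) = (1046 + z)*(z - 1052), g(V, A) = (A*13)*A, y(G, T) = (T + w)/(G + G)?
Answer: 2*sqrt(693274) ≈ 1665.3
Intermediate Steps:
w = 0 (w = 2*0 = 0)
y(G, T) = T/(2*G) (y(G, T) = (T + 0)/(G + G) = T/((2*G)) = T*(1/(2*G)) = T/(2*G))
g(V, A) = 13*A**2 (g(V, A) = (13*A)*A = 13*A**2)
B(z) = (-1052 + z)*(1046 + z) (B(z) = (1046 + z)*(-1052 + z) = (-1052 + z)*(1046 + z))
sqrt(B(265) + g(y(34, 25), 541)) = sqrt((-1100392 + 265**2 - 6*265) + 13*541**2) = sqrt((-1100392 + 70225 - 1590) + 13*292681) = sqrt(-1031757 + 3804853) = sqrt(2773096) = 2*sqrt(693274)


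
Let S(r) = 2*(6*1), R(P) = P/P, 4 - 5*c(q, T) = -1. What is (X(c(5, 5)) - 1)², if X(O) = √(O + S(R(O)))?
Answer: (1 - √13)² ≈ 6.7889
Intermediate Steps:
c(q, T) = 1 (c(q, T) = ⅘ - ⅕*(-1) = ⅘ + ⅕ = 1)
R(P) = 1
S(r) = 12 (S(r) = 2*6 = 12)
X(O) = √(12 + O) (X(O) = √(O + 12) = √(12 + O))
(X(c(5, 5)) - 1)² = (√(12 + 1) - 1)² = (√13 - 1)² = (-1 + √13)²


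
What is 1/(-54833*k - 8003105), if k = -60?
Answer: -1/4713125 ≈ -2.1217e-7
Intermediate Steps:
1/(-54833*k - 8003105) = 1/(-54833*(-60) - 8003105) = 1/(3289980 - 8003105) = 1/(-4713125) = -1/4713125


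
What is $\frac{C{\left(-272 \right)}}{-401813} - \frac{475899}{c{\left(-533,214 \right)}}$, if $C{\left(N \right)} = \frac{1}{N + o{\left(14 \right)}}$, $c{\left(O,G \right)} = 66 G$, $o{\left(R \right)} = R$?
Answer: $- \frac{8222563407787}{244033892916} \approx -33.694$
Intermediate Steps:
$C{\left(N \right)} = \frac{1}{14 + N}$ ($C{\left(N \right)} = \frac{1}{N + 14} = \frac{1}{14 + N}$)
$\frac{C{\left(-272 \right)}}{-401813} - \frac{475899}{c{\left(-533,214 \right)}} = \frac{1}{\left(14 - 272\right) \left(-401813\right)} - \frac{475899}{66 \cdot 214} = \frac{1}{-258} \left(- \frac{1}{401813}\right) - \frac{475899}{14124} = \left(- \frac{1}{258}\right) \left(- \frac{1}{401813}\right) - \frac{158633}{4708} = \frac{1}{103667754} - \frac{158633}{4708} = - \frac{8222563407787}{244033892916}$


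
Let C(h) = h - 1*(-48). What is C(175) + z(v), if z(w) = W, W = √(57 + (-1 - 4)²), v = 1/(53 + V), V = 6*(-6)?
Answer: 223 + √82 ≈ 232.06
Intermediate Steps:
V = -36
v = 1/17 (v = 1/(53 - 36) = 1/17 ≈ 0.058824)
W = √82 (W = √(57 + (-5)²) = √(57 + 25) = √82 ≈ 9.0554)
z(w) = √82
C(h) = 48 + h (C(h) = h + 48 = 48 + h)
C(175) + z(v) = (48 + 175) + √82 = 223 + √82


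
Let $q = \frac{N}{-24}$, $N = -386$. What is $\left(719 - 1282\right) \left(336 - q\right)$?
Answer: $- \frac{2161357}{12} \approx -1.8011 \cdot 10^{5}$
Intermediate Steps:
$q = \frac{193}{12}$ ($q = - \frac{386}{-24} = \left(-386\right) \left(- \frac{1}{24}\right) = \frac{193}{12} \approx 16.083$)
$\left(719 - 1282\right) \left(336 - q\right) = \left(719 - 1282\right) \left(336 - \frac{193}{12}\right) = - 563 \left(336 - \frac{193}{12}\right) = \left(-563\right) \frac{3839}{12} = - \frac{2161357}{12}$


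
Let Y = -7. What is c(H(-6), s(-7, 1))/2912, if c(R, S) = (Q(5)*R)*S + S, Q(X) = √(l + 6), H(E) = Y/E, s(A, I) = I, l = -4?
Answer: 1/2912 + √2/2496 ≈ 0.00091000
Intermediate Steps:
H(E) = -7/E
Q(X) = √2 (Q(X) = √(-4 + 6) = √2)
c(R, S) = S + R*S*√2 (c(R, S) = (√2*R)*S + S = (R*√2)*S + S = R*S*√2 + S = S + R*S*√2)
c(H(-6), s(-7, 1))/2912 = (1*(1 + (-7/(-6))*√2))/2912 = (1*(1 + (-7*(-⅙))*√2))*(1/2912) = (1*(1 + 7*√2/6))*(1/2912) = (1 + 7*√2/6)*(1/2912) = 1/2912 + √2/2496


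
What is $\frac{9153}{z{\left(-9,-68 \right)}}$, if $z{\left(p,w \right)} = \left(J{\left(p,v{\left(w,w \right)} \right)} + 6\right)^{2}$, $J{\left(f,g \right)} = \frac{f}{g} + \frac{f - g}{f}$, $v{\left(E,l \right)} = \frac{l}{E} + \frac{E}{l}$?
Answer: $\frac{2965572}{2401} \approx 1235.1$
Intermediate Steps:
$v{\left(E,l \right)} = \frac{E}{l} + \frac{l}{E}$
$J{\left(f,g \right)} = \frac{f}{g} + \frac{f - g}{f}$
$z{\left(p,w \right)} = \left(7 + \frac{p}{2} - \frac{2}{p}\right)^{2}$ ($z{\left(p,w \right)} = \left(\left(1 + \frac{p}{\frac{w}{w} + \frac{w}{w}} - \frac{\frac{w}{w} + \frac{w}{w}}{p}\right) + 6\right)^{2} = \left(\left(1 + \frac{p}{1 + 1} - \frac{1 + 1}{p}\right) + 6\right)^{2} = \left(\left(1 + \frac{p}{2} - \frac{2}{p}\right) + 6\right)^{2} = \left(7 + \frac{p}{2} - \frac{2}{p}\right)^{2}$)
$\frac{9153}{z{\left(-9,-68 \right)}} = \frac{9153}{\frac{1}{4} \cdot \frac{1}{81} \left(-4 + \left(-9\right)^{2} + 14 \left(-9\right)\right)^{2}} = \frac{9153}{\frac{1}{4} \cdot \frac{1}{81} \left(-4 + 81 - 126\right)^{2}} = \frac{9153}{\frac{1}{4} \cdot \frac{1}{81} \left(-49\right)^{2}} = \frac{9153}{\frac{1}{4} \cdot \frac{1}{81} \cdot 2401} = \frac{9153}{\frac{2401}{324}} = 9153 \cdot \frac{324}{2401} = \frac{2965572}{2401}$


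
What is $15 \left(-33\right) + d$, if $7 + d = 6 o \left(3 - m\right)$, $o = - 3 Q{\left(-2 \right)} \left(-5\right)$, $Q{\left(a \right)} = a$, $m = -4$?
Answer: $-1762$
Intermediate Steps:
$o = -30$ ($o = \left(-3\right) \left(-2\right) \left(-5\right) = 6 \left(-5\right) = -30$)
$d = -1267$ ($d = -7 + 6 \left(-30\right) \left(3 - -4\right) = -7 - 180 \left(3 + 4\right) = -7 - 1260 = -1267$)
$15 \left(-33\right) + d = 15 \left(-33\right) - 1267 = -495 - 1267 = -1762$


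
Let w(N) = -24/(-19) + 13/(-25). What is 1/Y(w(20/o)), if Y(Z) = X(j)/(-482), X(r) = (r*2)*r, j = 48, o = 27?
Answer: -241/2304 ≈ -0.10460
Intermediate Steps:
X(r) = 2*r² (X(r) = (2*r)*r = 2*r²)
w(N) = 353/475 (w(N) = -24*(-1/19) + 13*(-1/25) = 24/19 - 13/25 = 353/475)
Y(Z) = -2304/241 (Y(Z) = (2*48²)/(-482) = (2*2304)*(-1/482) = 4608*(-1/482) = -2304/241)
1/Y(w(20/o)) = 1/(-2304/241) = -241/2304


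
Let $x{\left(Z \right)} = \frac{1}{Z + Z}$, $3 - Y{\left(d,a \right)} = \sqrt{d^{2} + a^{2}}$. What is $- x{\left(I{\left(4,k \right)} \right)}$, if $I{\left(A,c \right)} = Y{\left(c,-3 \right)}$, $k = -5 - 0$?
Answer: $\frac{3}{50} + \frac{\sqrt{34}}{50} \approx 0.17662$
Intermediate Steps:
$Y{\left(d,a \right)} = 3 - \sqrt{a^{2} + d^{2}}$ ($Y{\left(d,a \right)} = 3 - \sqrt{d^{2} + a^{2}} = 3 - \sqrt{a^{2} + d^{2}}$)
$k = -5$ ($k = -5 + 0 = -5$)
$I{\left(A,c \right)} = 3 - \sqrt{9 + c^{2}}$ ($I{\left(A,c \right)} = 3 - \sqrt{\left(-3\right)^{2} + c^{2}} = 3 - \sqrt{9 + c^{2}}$)
$x{\left(Z \right)} = \frac{1}{2 Z}$
$- x{\left(I{\left(4,k \right)} \right)} = - \frac{1}{2 \left(3 - \sqrt{9 + \left(-5\right)^{2}}\right)} = - \frac{1}{2 \left(3 - \sqrt{9 + 25}\right)} = - \frac{1}{2 \left(3 - \sqrt{34}\right)}$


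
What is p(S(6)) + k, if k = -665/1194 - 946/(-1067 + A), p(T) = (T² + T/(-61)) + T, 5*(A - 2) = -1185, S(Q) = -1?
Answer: 2939987/15804978 ≈ 0.18602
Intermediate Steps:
A = -235 (A = 2 + (⅕)*(-1185) = 2 - 237 = -235)
p(T) = T² + 60*T/61 (p(T) = (T² - T/61) + T = T² + 60*T/61)
k = 43949/259098 (k = -665/1194 - 946/(-1067 - 235) = -665*1/1194 - 946/(-1302) = -665/1194 - 946*(-1/1302) = -665/1194 + 473/651 = 43949/259098 ≈ 0.16962)
p(S(6)) + k = (1/61)*(-1)*(60 + 61*(-1)) + 43949/259098 = (1/61)*(-1)*(60 - 61) + 43949/259098 = (1/61)*(-1)*(-1) + 43949/259098 = 1/61 + 43949/259098 = 2939987/15804978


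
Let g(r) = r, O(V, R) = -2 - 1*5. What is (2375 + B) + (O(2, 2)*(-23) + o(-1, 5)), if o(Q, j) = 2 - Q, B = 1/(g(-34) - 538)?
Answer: 1452307/572 ≈ 2539.0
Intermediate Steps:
O(V, R) = -7 (O(V, R) = -2 - 5 = -7)
B = -1/572 (B = 1/(-34 - 538) = 1/(-572) = -1/572 ≈ -0.0017483)
(2375 + B) + (O(2, 2)*(-23) + o(-1, 5)) = (2375 - 1/572) + (-7*(-23) + (2 - 1*(-1))) = 1358499/572 + (161 + (2 + 1)) = 1358499/572 + (161 + 3) = 1358499/572 + 164 = 1452307/572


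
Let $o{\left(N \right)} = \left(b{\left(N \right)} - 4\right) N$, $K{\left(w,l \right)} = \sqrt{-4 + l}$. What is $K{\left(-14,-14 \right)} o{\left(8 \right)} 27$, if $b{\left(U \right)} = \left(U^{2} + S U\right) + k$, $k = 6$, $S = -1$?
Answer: $37584 i \sqrt{2} \approx 53152.0 i$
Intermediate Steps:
$b{\left(U \right)} = 6 + U^{2} - U$ ($b{\left(U \right)} = \left(U^{2} - U\right) + 6 = 6 + U^{2} - U$)
$o{\left(N \right)} = N \left(2 + N^{2} - N\right)$ ($o{\left(N \right)} = \left(\left(6 + N^{2} - N\right) - 4\right) N = \left(2 + N^{2} - N\right) N = N \left(2 + N^{2} - N\right)$)
$K{\left(-14,-14 \right)} o{\left(8 \right)} 27 = \sqrt{-4 - 14} \cdot 8 \left(2 + 8^{2} - 8\right) 27 = \sqrt{-18} \cdot 8 \left(2 + 64 - 8\right) 27 = 3 i \sqrt{2} \cdot 8 \cdot 58 \cdot 27 = 3 i \sqrt{2} \cdot 464 \cdot 27 = 1392 i \sqrt{2} \cdot 27 = 37584 i \sqrt{2}$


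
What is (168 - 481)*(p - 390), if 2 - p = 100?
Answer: 152744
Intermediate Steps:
p = -98 (p = 2 - 1*100 = 2 - 100 = -98)
(168 - 481)*(p - 390) = (168 - 481)*(-98 - 390) = -313*(-488) = 152744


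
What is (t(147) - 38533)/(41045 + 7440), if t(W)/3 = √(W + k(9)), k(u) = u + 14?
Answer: -38533/48485 + 3*√170/48485 ≈ -0.79393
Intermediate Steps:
k(u) = 14 + u
t(W) = 3*√(23 + W) (t(W) = 3*√(W + (14 + 9)) = 3*√(W + 23) = 3*√(23 + W))
(t(147) - 38533)/(41045 + 7440) = (3*√(23 + 147) - 38533)/(41045 + 7440) = (3*√170 - 38533)/48485 = (-38533 + 3*√170)*(1/48485) = -38533/48485 + 3*√170/48485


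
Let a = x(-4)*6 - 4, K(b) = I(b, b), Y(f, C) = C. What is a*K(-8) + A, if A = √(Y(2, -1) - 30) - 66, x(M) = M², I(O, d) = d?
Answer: -802 + I*√31 ≈ -802.0 + 5.5678*I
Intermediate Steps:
K(b) = b
a = 92 (a = (-4)²*6 - 4 = 16*6 - 4 = 96 - 4 = 92)
A = -66 + I*√31 (A = √(-1 - 30) - 66 = √(-31) - 66 = I*√31 - 66 = -66 + I*√31 ≈ -66.0 + 5.5678*I)
a*K(-8) + A = 92*(-8) + (-66 + I*√31) = -736 + (-66 + I*√31) = -802 + I*√31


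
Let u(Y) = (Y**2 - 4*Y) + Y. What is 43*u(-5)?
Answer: 1720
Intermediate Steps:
u(Y) = Y**2 - 3*Y
43*u(-5) = 43*(-5*(-3 - 5)) = 43*(-5*(-8)) = 43*40 = 1720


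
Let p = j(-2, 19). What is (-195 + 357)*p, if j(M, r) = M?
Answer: -324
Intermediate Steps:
p = -2
(-195 + 357)*p = (-195 + 357)*(-2) = 162*(-2) = -324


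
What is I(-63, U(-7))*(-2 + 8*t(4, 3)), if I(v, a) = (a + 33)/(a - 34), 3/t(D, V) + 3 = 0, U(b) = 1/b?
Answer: 2300/239 ≈ 9.6234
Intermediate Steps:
t(D, V) = -1 (t(D, V) = 3/(-3 + 0) = 3/(-3) = 3*(-⅓) = -1)
I(v, a) = (33 + a)/(-34 + a)
I(-63, U(-7))*(-2 + 8*t(4, 3)) = ((33 + 1/(-7))/(-34 + 1/(-7)))*(-2 + 8*(-1)) = ((33 - ⅐)/(-34 - ⅐))*(-2 - 8) = ((230/7)/(-239/7))*(-10) = -7/239*230/7*(-10) = -230/239*(-10) = 2300/239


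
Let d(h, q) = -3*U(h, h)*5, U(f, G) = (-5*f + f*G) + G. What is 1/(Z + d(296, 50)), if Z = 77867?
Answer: -1/1218613 ≈ -8.2061e-7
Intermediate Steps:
U(f, G) = G - 5*f + G*f (U(f, G) = (-5*f + G*f) + G = G - 5*f + G*f)
d(h, q) = -15*h² + 60*h (d(h, q) = -3*(h - 5*h + h*h)*5 = -3*(h - 5*h + h²)*5 = -3*(h² - 4*h)*5 = (-3*h² + 12*h)*5 = -15*h² + 60*h)
1/(Z + d(296, 50)) = 1/(77867 + 15*296*(4 - 1*296)) = 1/(77867 + 15*296*(4 - 296)) = 1/(77867 + 15*296*(-292)) = 1/(77867 - 1296480) = 1/(-1218613) = -1/1218613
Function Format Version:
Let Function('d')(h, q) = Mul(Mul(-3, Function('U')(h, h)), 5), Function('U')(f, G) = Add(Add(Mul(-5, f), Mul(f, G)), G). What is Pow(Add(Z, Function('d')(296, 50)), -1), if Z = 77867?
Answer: Rational(-1, 1218613) ≈ -8.2061e-7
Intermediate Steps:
Function('U')(f, G) = Add(G, Mul(-5, f), Mul(G, f)) (Function('U')(f, G) = Add(Add(Mul(-5, f), Mul(G, f)), G) = Add(G, Mul(-5, f), Mul(G, f)))
Function('d')(h, q) = Add(Mul(-15, Pow(h, 2)), Mul(60, h)) (Function('d')(h, q) = Mul(Mul(-3, Add(h, Mul(-5, h), Mul(h, h))), 5) = Mul(Mul(-3, Add(h, Mul(-5, h), Pow(h, 2))), 5) = Mul(Mul(-3, Add(Pow(h, 2), Mul(-4, h))), 5) = Mul(Add(Mul(-3, Pow(h, 2)), Mul(12, h)), 5) = Add(Mul(-15, Pow(h, 2)), Mul(60, h)))
Pow(Add(Z, Function('d')(296, 50)), -1) = Pow(Add(77867, Mul(15, 296, Add(4, Mul(-1, 296)))), -1) = Pow(Add(77867, Mul(15, 296, Add(4, -296))), -1) = Pow(Add(77867, Mul(15, 296, -292)), -1) = Pow(Add(77867, -1296480), -1) = Pow(-1218613, -1) = Rational(-1, 1218613)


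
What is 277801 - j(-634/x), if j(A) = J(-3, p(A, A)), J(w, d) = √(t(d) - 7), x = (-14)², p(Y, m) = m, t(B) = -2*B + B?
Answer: 277801 - 3*I*√82/14 ≈ 2.778e+5 - 1.9404*I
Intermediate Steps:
t(B) = -B
x = 196
J(w, d) = √(-7 - d) (J(w, d) = √(-d - 7) = √(-7 - d))
j(A) = √(-7 - A)
277801 - j(-634/x) = 277801 - √(-7 - (-634)/196) = 277801 - √(-7 - 1*(-317/98)) = 277801 - √(-7 + 317/98) = 277801 - √(-369/98) = 277801 - 3*I*√82/14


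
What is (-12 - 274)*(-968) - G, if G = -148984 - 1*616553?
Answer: 1042385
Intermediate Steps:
G = -765537 (G = -148984 - 616553 = -765537)
(-12 - 274)*(-968) - G = (-12 - 274)*(-968) - 1*(-765537) = -286*(-968) + 765537 = 276848 + 765537 = 1042385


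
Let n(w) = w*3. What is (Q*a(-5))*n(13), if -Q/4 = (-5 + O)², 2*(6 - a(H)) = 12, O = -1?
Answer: 0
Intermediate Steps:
n(w) = 3*w
a(H) = 0 (a(H) = 6 - ½*12 = 6 - 6 = 0)
Q = -144 (Q = -4*(-5 - 1)² = -4*(-6)² = -4*36 = -144)
(Q*a(-5))*n(13) = (-144*0)*(3*13) = 0*39 = 0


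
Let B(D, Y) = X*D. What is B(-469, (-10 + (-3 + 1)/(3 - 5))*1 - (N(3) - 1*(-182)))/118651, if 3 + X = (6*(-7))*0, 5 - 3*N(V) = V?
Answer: 1407/118651 ≈ 0.011858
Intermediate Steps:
N(V) = 5/3 - V/3
X = -3 (X = -3 + (6*(-7))*0 = -3 - 42*0 = -3 + 0 = -3)
B(D, Y) = -3*D
B(-469, (-10 + (-3 + 1)/(3 - 5))*1 - (N(3) - 1*(-182)))/118651 = -3*(-469)/118651 = 1407*(1/118651) = 1407/118651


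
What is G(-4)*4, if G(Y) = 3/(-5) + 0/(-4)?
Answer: -12/5 ≈ -2.4000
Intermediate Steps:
G(Y) = -⅗ (G(Y) = 3*(-⅕) + 0*(-¼) = -⅗ + 0 = -⅗)
G(-4)*4 = -⅗*4 = -12/5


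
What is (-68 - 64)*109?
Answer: -14388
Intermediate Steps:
(-68 - 64)*109 = -132*109 = -14388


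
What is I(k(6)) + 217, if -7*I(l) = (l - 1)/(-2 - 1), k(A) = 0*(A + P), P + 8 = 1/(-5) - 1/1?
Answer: 4556/21 ≈ 216.95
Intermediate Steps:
P = -46/5 (P = -8 + (1/(-5) - 1/1) = -8 + (1*(-1/5) - 1*1) = -8 + (-1/5 - 1) = -8 - 6/5 = -46/5 ≈ -9.2000)
k(A) = 0 (k(A) = 0*(A - 46/5) = 0*(-46/5 + A) = 0)
I(l) = -1/21 + l/21 (I(l) = -(l - 1)/(7*(-2 - 1)) = -(-1 + l)/(7*(-3)) = -(-1 + l)*(-1)/(7*3) = -(1/3 - l/3)/7 = -1/21 + l/21)
I(k(6)) + 217 = (-1/21 + (1/21)*0) + 217 = (-1/21 + 0) + 217 = -1/21 + 217 = 4556/21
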